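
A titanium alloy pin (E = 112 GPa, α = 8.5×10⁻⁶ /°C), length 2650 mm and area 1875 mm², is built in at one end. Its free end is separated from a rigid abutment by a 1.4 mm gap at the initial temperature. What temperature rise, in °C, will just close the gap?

ΔT ≈ 62.2 °C

Contact occurs when the free expansion equals the gap: αΔT L = 1.4 mm.
So ΔT = g/(αL) = 1.4/(8.5×10⁻⁶ × 2650) = 62.15 °C.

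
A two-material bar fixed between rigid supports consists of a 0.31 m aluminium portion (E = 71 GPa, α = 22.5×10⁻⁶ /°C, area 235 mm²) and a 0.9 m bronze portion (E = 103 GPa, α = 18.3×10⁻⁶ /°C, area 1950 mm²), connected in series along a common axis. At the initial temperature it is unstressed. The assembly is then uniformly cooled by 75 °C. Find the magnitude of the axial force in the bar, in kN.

Free thermal contraction of the whole bar: Σ αᵢΔT Lᵢ = 22.5×10⁻⁶×75×310 + 18.3×10⁻⁶×75×900 = 1.758 mm.
Since the ends are fixed, an axial force P builds up, equal in every segment, with P · Σ Lᵢ/(AᵢEᵢ) = δ_free.
Σ Lᵢ/(AᵢEᵢ) = 310/(235×71×10³) + 900/(1950×103×10³) = 2.306×10⁻⁵ mm/N.
So P = 1.758 / 2.306×10⁻⁵ = 76.25 kN, tensile.

P ≈ 76.3 kN (tensile)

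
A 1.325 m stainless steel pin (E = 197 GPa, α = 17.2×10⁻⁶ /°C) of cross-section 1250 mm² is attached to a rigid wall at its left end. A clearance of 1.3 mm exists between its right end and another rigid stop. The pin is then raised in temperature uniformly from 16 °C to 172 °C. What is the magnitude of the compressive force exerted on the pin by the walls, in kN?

P ≈ 419 kN

If the wall were absent the pin would grow by αΔT L = 17.2×10⁻⁶ × 156 × 1325 = 3.555 mm.
This exceeds the 1.3 mm gap, so the wall pushes back. The portion of expansion that must be recovered elastically is δ_free − gap = 3.555 − 1.3 = 2.255 mm.
That suppressed elongation corresponds to σ = E·Δ/L = 197×10³ × 2.255/1325 = 335.3 MPa.
Force on the wall = σA = 335.3 × 1250 mm² = 419.1 kN.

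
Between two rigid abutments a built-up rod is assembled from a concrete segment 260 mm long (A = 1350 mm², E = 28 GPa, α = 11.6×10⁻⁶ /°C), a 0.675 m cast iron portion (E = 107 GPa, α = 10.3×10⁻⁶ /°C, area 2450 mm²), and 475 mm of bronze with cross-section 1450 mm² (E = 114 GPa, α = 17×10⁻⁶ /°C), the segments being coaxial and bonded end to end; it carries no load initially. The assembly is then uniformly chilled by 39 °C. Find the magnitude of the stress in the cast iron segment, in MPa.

If the supports were absent, the total length change would be Σ αᵢΔT Lᵢ = 11.6×10⁻⁶×39×260 + 10.3×10⁻⁶×39×675 + 17×10⁻⁶×39×475 = 0.7037 mm.
The rigid supports impose zero overall length change; the single axial force P common to all segments must satisfy P Σ Lᵢ/(AᵢEᵢ) = δ_free.
The series flexibility is Σ Lᵢ/(AᵢEᵢ) = 260/(1350×28×10³) + 675/(2450×107×10³) + 475/(1450×114×10³) = 1.233×10⁻⁵ mm/N.
P = 0.7037 / 1.233×10⁻⁵ = 57090 N = 57.09 kN, tensile.
σ_{cast iron} = P / A = 57090 / 2450 = 23.3 MPa.

σ ≈ 23.3 MPa (tensile)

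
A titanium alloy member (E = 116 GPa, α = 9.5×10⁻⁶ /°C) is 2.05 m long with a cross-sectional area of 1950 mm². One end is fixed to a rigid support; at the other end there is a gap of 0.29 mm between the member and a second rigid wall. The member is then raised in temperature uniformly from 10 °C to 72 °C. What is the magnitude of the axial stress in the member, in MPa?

Unrestrained expansion: δ_free = αΔT L = 9.5×10⁻⁶ × 62 × 2050 = 1.207 mm.
The gap closes (δ_free > 0.29 mm) and the wall then resists a further 1.207 − 0.29 = 0.9174 mm of expansion.
That suppressed elongation corresponds to σ = E·Δ/L = 116×10³ × 0.9174/2050 = 51.91 MPa.

σ ≈ 51.9 MPa (compressive)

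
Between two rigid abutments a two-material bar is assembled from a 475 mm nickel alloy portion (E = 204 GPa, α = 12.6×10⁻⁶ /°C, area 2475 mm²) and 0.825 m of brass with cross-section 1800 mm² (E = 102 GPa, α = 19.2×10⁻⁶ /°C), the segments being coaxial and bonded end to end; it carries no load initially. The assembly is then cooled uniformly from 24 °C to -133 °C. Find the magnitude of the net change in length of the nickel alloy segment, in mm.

|ΔL| ≈ 0.346 mm

With the walls removed the bar would change length by δ_free = Σ αᵢΔT Lᵢ = 12.6×10⁻⁶×157×475 + 19.2×10⁻⁶×157×825 = 3.427 mm.
The rigid supports impose zero overall length change; the single axial force P common to all segments must satisfy P Σ Lᵢ/(AᵢEᵢ) = δ_free.
The series flexibility is Σ Lᵢ/(AᵢEᵢ) = 475/(2475×204×10³) + 825/(1800×102×10³) = 5.434×10⁻⁶ mm/N.
P = 3.427 / 5.434×10⁻⁶ = 630500 N = 630.5 kN, tensile.
For the nickel alloy segment, free thermal change = 12.6×10⁻⁶×157×475 = 0.9396 mm and elastic change from P = 630500×475/(2475×204×10³) = 0.5932 mm; these oppose, so the net change is 0.346 mm (segment shortens).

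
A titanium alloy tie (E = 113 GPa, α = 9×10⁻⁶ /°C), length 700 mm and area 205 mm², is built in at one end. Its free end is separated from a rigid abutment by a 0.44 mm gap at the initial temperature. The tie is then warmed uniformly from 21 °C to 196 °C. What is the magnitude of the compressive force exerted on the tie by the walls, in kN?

P ≈ 21.9 kN

Free thermal elongation = αΔT L = 9×10⁻⁶ × 175 × 700 = 1.103 mm.
This exceeds the 0.44 mm gap, so the wall pushes back. The portion of expansion that must be recovered elastically is δ_free − gap = 1.103 − 0.44 = 0.6625 mm.
Compatibility: PL/(AE) = 0.6625 mm, so σ = P/A = E × (0.6625/700) = 106.9 MPa.
P = σA = 106.9 × 205 = 21.92 kN.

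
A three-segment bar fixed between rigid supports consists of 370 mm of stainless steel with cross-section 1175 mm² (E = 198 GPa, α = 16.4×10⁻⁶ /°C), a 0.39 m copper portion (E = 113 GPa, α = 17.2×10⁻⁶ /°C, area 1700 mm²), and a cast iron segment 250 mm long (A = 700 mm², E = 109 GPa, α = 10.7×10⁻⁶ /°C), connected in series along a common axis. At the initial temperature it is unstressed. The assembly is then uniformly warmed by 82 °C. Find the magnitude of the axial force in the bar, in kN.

P ≈ 184 kN (compressive)

Free thermal expansion of the whole bar: Σ αᵢΔT Lᵢ = 16.4×10⁻⁶×82×370 + 17.2×10⁻⁶×82×390 + 10.7×10⁻⁶×82×250 = 1.267 mm.
The rigid supports impose zero overall length change; the single axial force P common to all segments must satisfy P Σ Lᵢ/(AᵢEᵢ) = δ_free.
Σ Lᵢ/(AᵢEᵢ) = 370/(1175×198×10³) + 390/(1700×113×10³) + 250/(700×109×10³) = 6.897×10⁻⁶ mm/N.
So P = 1.267 / 6.897×10⁻⁶ = 183.7 kN, compressive.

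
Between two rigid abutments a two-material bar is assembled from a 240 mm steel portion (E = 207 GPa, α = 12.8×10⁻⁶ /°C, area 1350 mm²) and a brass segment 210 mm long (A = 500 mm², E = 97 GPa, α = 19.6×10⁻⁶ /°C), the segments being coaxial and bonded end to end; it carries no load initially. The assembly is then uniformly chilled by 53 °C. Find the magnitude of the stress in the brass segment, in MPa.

σ ≈ 147 MPa (tensile)

If the supports were absent, the total length change would be Σ αᵢΔT Lᵢ = 12.8×10⁻⁶×53×240 + 19.6×10⁻⁶×53×210 = 0.381 mm.
The rigid supports impose zero overall length change; the single axial force P common to all segments must satisfy P Σ Lᵢ/(AᵢEᵢ) = δ_free.
The series flexibility is Σ Lᵢ/(AᵢEᵢ) = 240/(1350×207×10³) + 210/(500×97×10³) = 5.189×10⁻⁶ mm/N.
So P = 0.381 / 5.189×10⁻⁶ = 73.42 kN, tensile.
σ_{brass} = P / A = 73420 / 500 = 146.8 MPa.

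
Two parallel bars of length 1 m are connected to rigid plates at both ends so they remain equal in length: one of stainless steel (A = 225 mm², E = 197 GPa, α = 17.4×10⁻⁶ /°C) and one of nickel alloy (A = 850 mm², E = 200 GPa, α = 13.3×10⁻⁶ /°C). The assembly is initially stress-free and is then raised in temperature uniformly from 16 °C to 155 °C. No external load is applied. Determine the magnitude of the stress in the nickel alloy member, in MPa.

Both members must finish at the same length. With the larger α, the stainless steel tends to over-expand; the plates restrain it, putting the stainless steel in compression and the nickel alloy in tension. With no external load the two internal forces are equal and opposite, magnitude P.
Compatibility of the two members (thermal + elastic change equal): (α₁ − α₂)ΔT = P·[1/(A₁E₁) + 1/(A₂E₂)].
|α₁ − α₂|·ΔT = 4.1×10⁻⁶ × 139 = 0.0005699.
1/(A₁E₁) + 1/(A₂E₂) = 1/(225×197×10³) + 1/(850×200×10³) = 2.844×10⁻⁸ N⁻¹.
So P = 0.0005699 / 2.844×10⁻⁸ = 20.04 kN.
σ_{nickel alloy} = P/A₂ = 20040/850 = 23.57 MPa, tensile.

σ ≈ 23.6 MPa (tensile)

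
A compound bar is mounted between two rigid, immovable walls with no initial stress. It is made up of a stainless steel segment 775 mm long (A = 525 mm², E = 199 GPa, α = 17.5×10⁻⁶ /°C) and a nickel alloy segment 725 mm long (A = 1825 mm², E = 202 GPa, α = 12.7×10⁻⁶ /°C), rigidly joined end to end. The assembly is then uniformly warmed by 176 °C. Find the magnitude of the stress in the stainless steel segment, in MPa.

σ ≈ 813 MPa (compressive)

Free thermal expansion of the whole bar: Σ αᵢΔT Lᵢ = 17.5×10⁻⁶×176×775 + 12.7×10⁻⁶×176×725 = 4.008 mm.
The rigid supports impose zero overall length change; the single axial force P common to all segments must satisfy P Σ Lᵢ/(AᵢEᵢ) = δ_free.
Σ Lᵢ/(AᵢEᵢ) = 775/(525×199×10³) + 725/(1825×202×10³) = 9.385×10⁻⁶ mm/N.
Hence P = δ_free / Σ(L/AE) = 4.008/9.385×10⁻⁶ = 427 kN (compressive).
σ_{stainless steel} = P / A = 427000 / 525 = 813.4 MPa.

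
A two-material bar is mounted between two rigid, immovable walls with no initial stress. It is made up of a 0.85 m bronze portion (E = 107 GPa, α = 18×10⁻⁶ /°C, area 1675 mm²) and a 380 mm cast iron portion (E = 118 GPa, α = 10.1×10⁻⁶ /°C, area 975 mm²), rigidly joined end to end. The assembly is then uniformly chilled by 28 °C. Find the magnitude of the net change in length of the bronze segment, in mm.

If the supports were absent, the total length change would be Σ αᵢΔT Lᵢ = 18×10⁻⁶×28×850 + 10.1×10⁻⁶×28×380 = 0.5359 mm.
The walls prevent any net length change, so an axial force P (same in every segment) develops. Compatibility: P · Σ Lᵢ/(AᵢEᵢ) = δ_free.
Σ Lᵢ/(AᵢEᵢ) = 850/(1675×107×10³) + 380/(975×118×10³) = 8.046×10⁻⁶ mm/N.
Hence P = δ_free / Σ(L/AE) = 0.5359/8.046×10⁻⁶ = 66.6 kN (tensile).
For the bronze segment, free thermal change = 18×10⁻⁶×28×850 = 0.4284 mm and elastic change from P = 66600×850/(1675×107×10³) = 0.3159 mm; these oppose, so the net change is 0.113 mm (segment shortens).

|ΔL| ≈ 0.113 mm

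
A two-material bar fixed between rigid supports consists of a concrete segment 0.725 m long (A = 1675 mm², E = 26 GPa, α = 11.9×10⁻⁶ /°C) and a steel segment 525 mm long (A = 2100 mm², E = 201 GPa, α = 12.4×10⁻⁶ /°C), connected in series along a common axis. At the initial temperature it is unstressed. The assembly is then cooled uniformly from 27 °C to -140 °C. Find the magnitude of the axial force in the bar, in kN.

P ≈ 141 kN (tensile)

With the walls removed the bar would change length by δ_free = Σ αᵢΔT Lᵢ = 11.9×10⁻⁶×167×725 + 12.4×10⁻⁶×167×525 = 2.528 mm.
Since the ends are fixed, an axial force P builds up, equal in every segment, with P · Σ Lᵢ/(AᵢEᵢ) = δ_free.
The series flexibility is Σ Lᵢ/(AᵢEᵢ) = 725/(1675×26×10³) + 525/(2100×201×10³) = 1.789×10⁻⁵ mm/N.
P = 2.528 / 1.789×10⁻⁵ = 141300 N = 141.3 kN, tensile.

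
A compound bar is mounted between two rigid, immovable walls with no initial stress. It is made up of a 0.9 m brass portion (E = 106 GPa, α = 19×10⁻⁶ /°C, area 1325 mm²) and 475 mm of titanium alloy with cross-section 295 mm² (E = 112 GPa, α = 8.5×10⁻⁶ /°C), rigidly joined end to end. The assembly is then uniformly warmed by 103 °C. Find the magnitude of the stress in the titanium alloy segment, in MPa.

σ ≈ 355 MPa (compressive)

Free thermal expansion of the whole bar: Σ αᵢΔT Lᵢ = 19×10⁻⁶×103×900 + 8.5×10⁻⁶×103×475 = 2.177 mm.
Since the ends are fixed, an axial force P builds up, equal in every segment, with P · Σ Lᵢ/(AᵢEᵢ) = δ_free.
Σ Lᵢ/(AᵢEᵢ) = 900/(1325×106×10³) + 475/(295×112×10³) = 2.078×10⁻⁵ mm/N.
So P = 2.177 / 2.078×10⁻⁵ = 104.7 kN, compressive.
σ_{titanium alloy} = P / A = 104700 / 295 = 355.1 MPa.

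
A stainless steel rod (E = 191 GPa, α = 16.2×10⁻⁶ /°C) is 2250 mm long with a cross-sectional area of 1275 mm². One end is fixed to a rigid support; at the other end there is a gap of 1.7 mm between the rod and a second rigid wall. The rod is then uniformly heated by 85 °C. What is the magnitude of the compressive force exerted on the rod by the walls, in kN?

Unrestrained expansion: δ_free = αΔT L = 16.2×10⁻⁶ × 85 × 2250 = 3.098 mm.
The gap closes (δ_free > 1.7 mm) and the wall then resists a further 3.098 − 1.7 = 1.398 mm of expansion.
So σ = E(δ_free − g)/L = 191×10³ × 1.398/2250 = 118.7 MPa.
Force on the wall = σA = 118.7 × 1275 mm² = 151.3 kN.

P ≈ 151 kN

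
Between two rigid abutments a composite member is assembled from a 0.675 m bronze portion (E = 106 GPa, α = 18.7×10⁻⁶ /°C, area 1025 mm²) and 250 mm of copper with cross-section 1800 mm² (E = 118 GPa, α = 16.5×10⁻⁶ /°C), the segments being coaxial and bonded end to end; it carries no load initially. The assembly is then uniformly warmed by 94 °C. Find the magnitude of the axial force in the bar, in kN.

P ≈ 213 kN (compressive)

Free thermal expansion of the whole bar: Σ αᵢΔT Lᵢ = 18.7×10⁻⁶×94×675 + 16.5×10⁻⁶×94×250 = 1.574 mm.
The rigid supports impose zero overall length change; the single axial force P common to all segments must satisfy P Σ Lᵢ/(AᵢEᵢ) = δ_free.
The series flexibility is Σ Lᵢ/(AᵢEᵢ) = 675/(1025×106×10³) + 250/(1800×118×10³) = 7.39×10⁻⁶ mm/N.
Hence P = δ_free / Σ(L/AE) = 1.574/7.39×10⁻⁶ = 213 kN (compressive).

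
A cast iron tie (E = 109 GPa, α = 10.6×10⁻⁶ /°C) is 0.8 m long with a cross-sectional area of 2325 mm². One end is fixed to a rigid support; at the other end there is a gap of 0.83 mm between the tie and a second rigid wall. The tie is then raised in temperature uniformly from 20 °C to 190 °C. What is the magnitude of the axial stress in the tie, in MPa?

σ ≈ 83.3 MPa (compressive)

If the wall were absent the tie would grow by αΔT L = 10.6×10⁻⁶ × 170 × 800 = 1.442 mm.
This exceeds the 0.83 mm gap, so the wall pushes back. The portion of expansion that must be recovered elastically is δ_free − gap = 1.442 − 0.83 = 0.6116 mm.
Compatibility: PL/(AE) = 0.6116 mm, so σ = P/A = E × (0.6116/800) = 83.33 MPa.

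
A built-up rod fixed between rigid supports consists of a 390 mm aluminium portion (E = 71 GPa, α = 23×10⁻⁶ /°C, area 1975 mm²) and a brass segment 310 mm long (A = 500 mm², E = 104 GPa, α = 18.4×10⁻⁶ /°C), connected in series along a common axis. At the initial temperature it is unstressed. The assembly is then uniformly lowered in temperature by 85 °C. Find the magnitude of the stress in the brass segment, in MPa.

With the walls removed the bar would change length by δ_free = Σ αᵢΔT Lᵢ = 23×10⁻⁶×85×390 + 18.4×10⁻⁶×85×310 = 1.247 mm.
The rigid supports impose zero overall length change; the single axial force P common to all segments must satisfy P Σ Lᵢ/(AᵢEᵢ) = δ_free.
The series flexibility is Σ Lᵢ/(AᵢEᵢ) = 390/(1975×71×10³) + 310/(500×104×10³) = 8.743×10⁻⁶ mm/N.
So P = 1.247 / 8.743×10⁻⁶ = 142.7 kN, tensile.
σ_{brass} = P / A = 142700 / 500 = 285.3 MPa.

σ ≈ 285 MPa (tensile)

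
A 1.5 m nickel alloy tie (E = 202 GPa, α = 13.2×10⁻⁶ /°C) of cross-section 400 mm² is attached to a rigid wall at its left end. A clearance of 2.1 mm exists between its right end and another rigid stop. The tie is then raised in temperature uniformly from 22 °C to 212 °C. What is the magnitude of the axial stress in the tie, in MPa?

Free thermal elongation = αΔT L = 13.2×10⁻⁶ × 190 × 1500 = 3.762 mm.
This exceeds the 2.1 mm gap, so the wall pushes back. The portion of expansion that must be recovered elastically is δ_free − gap = 3.762 − 2.1 = 1.662 mm.
That suppressed elongation corresponds to σ = E·Δ/L = 202×10³ × 1.662/1500 = 223.8 MPa.

σ ≈ 224 MPa (compressive)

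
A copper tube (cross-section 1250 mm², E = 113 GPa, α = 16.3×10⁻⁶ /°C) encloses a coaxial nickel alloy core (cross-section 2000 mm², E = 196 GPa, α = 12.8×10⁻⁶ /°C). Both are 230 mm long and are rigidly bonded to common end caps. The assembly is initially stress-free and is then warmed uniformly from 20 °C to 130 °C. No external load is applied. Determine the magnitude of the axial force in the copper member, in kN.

Equilibrium of a rigid end plate with no external load gives equal and opposite internal forces ±P in the two members. Since α_{copper} > α_{nickel alloy}, heating drives the copper into compression and the nickel alloy into tension.
Compatibility of the two members (thermal + elastic change equal): (α₁ − α₂)ΔT = P·[1/(A₁E₁) + 1/(A₂E₂)].
|α₁ − α₂|·ΔT = 3.5×10⁻⁶ × 110 = 0.000385.
1/(A₁E₁) + 1/(A₂E₂) = 1/(1250×113×10³) + 1/(2000×196×10³) = 9.631×10⁻⁹ N⁻¹.
P = 0.000385 / 9.631×10⁻⁹ = 39980 N = 39.98 kN.

P ≈ 40 kN (compressive in the copper)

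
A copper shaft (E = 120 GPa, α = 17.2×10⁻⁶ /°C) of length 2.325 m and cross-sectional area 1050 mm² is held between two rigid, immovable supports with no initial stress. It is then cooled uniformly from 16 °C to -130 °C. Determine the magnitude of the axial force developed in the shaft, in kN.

With zero net strain, σ = E·αΔT = 120 GPa × 17.2×10⁻⁶ × 146 = 301.3 MPa.
Axial force P = σA = 301.3 × 1050 = 316400 N = 316.4 kN, tensile.

P ≈ 316 kN (tensile)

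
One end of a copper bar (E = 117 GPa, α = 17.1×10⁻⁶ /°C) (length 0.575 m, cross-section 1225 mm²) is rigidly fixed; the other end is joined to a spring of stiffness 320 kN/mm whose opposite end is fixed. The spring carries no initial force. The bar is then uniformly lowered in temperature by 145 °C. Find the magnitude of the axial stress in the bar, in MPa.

σ ≈ 163 MPa (tensile)

If the spring were absent the bar would shorten by αΔT L = 17.1×10⁻⁶ × 145 × 575 = 1.426 mm.
Let P be the tensile force in the spring. The bar extends elastically by PL/(AE) and the spring stretches by P/k; together these equal δ_free.
P [ L/(AE) + 1/k ] = δ_free → P [ 575/(1225×117×10³) + 1/(320×10³) ] = 1.426.
P = 1.426 / 7.137×10⁻⁶ = 199800 N.
σ = P/A = 199800/1225 = 163.1 MPa.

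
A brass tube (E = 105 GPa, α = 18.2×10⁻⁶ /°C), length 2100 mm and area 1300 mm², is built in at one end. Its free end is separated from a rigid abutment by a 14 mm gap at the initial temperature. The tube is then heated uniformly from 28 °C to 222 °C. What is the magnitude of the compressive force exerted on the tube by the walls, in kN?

Unrestrained expansion: δ_free = αΔT L = 18.2×10⁻⁶ × 194 × 2100 = 7.415 mm.
This is smaller than the 14 mm clearance, so the tube expands freely without reaching the stop — the stress is zero.

P ≈ 0 kN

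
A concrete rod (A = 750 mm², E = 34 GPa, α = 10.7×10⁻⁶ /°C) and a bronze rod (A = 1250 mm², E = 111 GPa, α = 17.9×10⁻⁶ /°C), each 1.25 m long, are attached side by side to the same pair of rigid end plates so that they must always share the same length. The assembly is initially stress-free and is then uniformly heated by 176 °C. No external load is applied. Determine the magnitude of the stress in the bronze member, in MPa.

σ ≈ 21.8 MPa (compressive)

The bronze has the larger α, so on heating it would change length more than the concrete if both were free. The rigid plates force a common final length, so the bronze is put into compression and the concrete into tension, with equal and opposite forces P (no external load).
Compatibility of the two members (thermal + elastic change equal): (α₁ − α₂)ΔT = P·[1/(A₁E₁) + 1/(A₂E₂)].
|α₁ − α₂|·ΔT = 7.2×10⁻⁶ × 176 = 0.001267.
1/(A₁E₁) + 1/(A₂E₂) = 1/(750×34×10³) + 1/(1250×111×10³) = 4.642×10⁻⁸ N⁻¹.
P = 0.001267 / 4.642×10⁻⁸ = 27300 N = 27.3 kN.
σ_{bronze} = P/A₂ = 27300/1250 = 21.84 MPa, compressive.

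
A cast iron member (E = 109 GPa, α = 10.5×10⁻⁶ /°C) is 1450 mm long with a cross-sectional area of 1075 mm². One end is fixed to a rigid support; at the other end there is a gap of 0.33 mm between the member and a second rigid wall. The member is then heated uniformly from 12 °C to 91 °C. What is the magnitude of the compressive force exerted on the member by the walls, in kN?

P ≈ 70.5 kN

Free thermal elongation = αΔT L = 10.5×10⁻⁶ × 79 × 1450 = 1.203 mm.
After closing the 0.33 mm clearance, 1.203 − 0.33 = 0.8728 mm of expansion remains to be suppressed by the wall.
So σ = E(δ_free − g)/L = 109×10³ × 0.8728/1450 = 65.61 MPa.
Force on the wall = σA = 65.61 × 1075 mm² = 70.53 kN.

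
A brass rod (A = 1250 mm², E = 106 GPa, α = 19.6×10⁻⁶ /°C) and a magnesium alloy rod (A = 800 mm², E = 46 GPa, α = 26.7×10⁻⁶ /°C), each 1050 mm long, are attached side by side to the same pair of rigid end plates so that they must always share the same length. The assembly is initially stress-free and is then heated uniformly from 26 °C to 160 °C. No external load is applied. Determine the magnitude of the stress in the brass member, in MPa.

Both members must finish at the same length. With the larger α, the magnesium alloy tends to over-expand; the plates restrain it, putting the magnesium alloy in compression and the brass in tension. With no external load the two internal forces are equal and opposite, magnitude P.
Equating the net (thermal + elastic) strains gives |α₁ − α₂|·ΔT = P·[1/(A₁E₁) + 1/(A₂E₂)].
|α₁ − α₂|·ΔT = 7.1×10⁻⁶ × 134 = 0.0009514.
1/(A₁E₁) + 1/(A₂E₂) = 1/(1250×106×10³) + 1/(800×46×10³) = 3.472×10⁻⁸ N⁻¹.
So P = 0.0009514 / 3.472×10⁻⁸ = 27.4 kN.
σ_{brass} = P/A₁ = 27400/1250 = 21.92 MPa, tensile.

σ ≈ 21.9 MPa (tensile)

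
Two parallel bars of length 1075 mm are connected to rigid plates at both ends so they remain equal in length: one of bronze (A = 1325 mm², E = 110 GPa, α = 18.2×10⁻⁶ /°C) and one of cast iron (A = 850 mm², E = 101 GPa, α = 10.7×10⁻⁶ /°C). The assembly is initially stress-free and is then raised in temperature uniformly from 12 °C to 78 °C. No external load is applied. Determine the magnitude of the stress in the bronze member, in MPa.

Equilibrium of a rigid end plate with no external load gives equal and opposite internal forces ±P in the two members. Since α_{bronze} > α_{cast iron}, heating drives the bronze into compression and the cast iron into tension.
Compatibility of the two members (thermal + elastic change equal): (α₁ − α₂)ΔT = P·[1/(A₁E₁) + 1/(A₂E₂)].
|α₁ − α₂|·ΔT = 7.5×10⁻⁶ × 66 = 0.000495.
1/(A₁E₁) + 1/(A₂E₂) = 1/(1325×110×10³) + 1/(850×101×10³) = 1.851×10⁻⁸ N⁻¹.
So P = 0.000495 / 1.851×10⁻⁸ = 26.74 kN.
σ_{bronze} = P/A₁ = 26740/1325 = 20.18 MPa, compressive.

σ ≈ 20.2 MPa (compressive)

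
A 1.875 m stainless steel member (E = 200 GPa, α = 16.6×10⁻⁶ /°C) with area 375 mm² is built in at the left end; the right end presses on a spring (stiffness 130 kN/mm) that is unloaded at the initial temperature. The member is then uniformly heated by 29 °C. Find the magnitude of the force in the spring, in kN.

P ≈ 27.6 kN

If the spring were absent the member would lengthen by αΔT L = 16.6×10⁻⁶ × 29 × 1875 = 0.9026 mm.
With a force P in the spring, the elastic change of the member is PL/(AE) and that of the spring is P/k; compatibility requires their sum to equal δ_free.
So P = δ_free / [L/(AE) + 1/k] = 0.9026 / [ 1875/(375×200×10³) + 1/(130×10³) ].
P = 0.9026 / 3.269×10⁻⁵ = 27610 N.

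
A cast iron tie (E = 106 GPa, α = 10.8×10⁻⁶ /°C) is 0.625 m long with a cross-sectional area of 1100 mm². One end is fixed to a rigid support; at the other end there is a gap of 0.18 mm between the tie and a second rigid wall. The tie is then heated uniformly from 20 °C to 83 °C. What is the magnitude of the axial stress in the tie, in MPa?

σ ≈ 41.6 MPa (compressive)

Unrestrained expansion: δ_free = αΔT L = 10.8×10⁻⁶ × 63 × 625 = 0.4252 mm.
The gap closes (δ_free > 0.18 mm) and the wall then resists a further 0.4252 − 0.18 = 0.2452 mm of expansion.
Compatibility: PL/(AE) = 0.2452 mm, so σ = P/A = E × (0.2452/625) = 41.59 MPa.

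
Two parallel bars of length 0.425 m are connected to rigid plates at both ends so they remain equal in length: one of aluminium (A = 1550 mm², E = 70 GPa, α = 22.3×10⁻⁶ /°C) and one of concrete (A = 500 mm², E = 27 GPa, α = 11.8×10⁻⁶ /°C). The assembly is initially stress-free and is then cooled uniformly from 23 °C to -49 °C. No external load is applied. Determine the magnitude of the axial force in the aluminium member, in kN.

P ≈ 9.08 kN (tensile in the aluminium)

Both members must finish at the same length. With the larger α, the aluminium tends to over-contract; the plates restrain it, putting the aluminium in tension and the concrete in compression. With no external load the two internal forces are equal and opposite, magnitude P.
Equating the net (thermal + elastic) strains gives |α₁ − α₂|·ΔT = P·[1/(A₁E₁) + 1/(A₂E₂)].
|α₁ − α₂|·ΔT = 10.5×10⁻⁶ × 72 = 0.000756.
1/(A₁E₁) + 1/(A₂E₂) = 1/(1550×70×10³) + 1/(500×27×10³) = 8.329×10⁻⁸ N⁻¹.
So P = 0.000756 / 8.329×10⁻⁸ = 9.077 kN.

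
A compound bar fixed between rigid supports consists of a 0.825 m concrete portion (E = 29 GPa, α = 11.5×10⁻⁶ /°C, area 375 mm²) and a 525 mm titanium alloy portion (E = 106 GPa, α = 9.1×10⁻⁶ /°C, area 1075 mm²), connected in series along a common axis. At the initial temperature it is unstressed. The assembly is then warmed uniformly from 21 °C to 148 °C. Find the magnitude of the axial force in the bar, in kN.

P ≈ 22.5 kN (compressive)

With the walls removed the bar would change length by δ_free = Σ αᵢΔT Lᵢ = 11.5×10⁻⁶×127×825 + 9.1×10⁻⁶×127×525 = 1.812 mm.
Since the ends are fixed, an axial force P builds up, equal in every segment, with P · Σ Lᵢ/(AᵢEᵢ) = δ_free.
Σ Lᵢ/(AᵢEᵢ) = 825/(375×29×10³) + 525/(1075×106×10³) = 8.047×10⁻⁵ mm/N.
P = 1.812 / 8.047×10⁻⁵ = 22510 N = 22.51 kN, compressive.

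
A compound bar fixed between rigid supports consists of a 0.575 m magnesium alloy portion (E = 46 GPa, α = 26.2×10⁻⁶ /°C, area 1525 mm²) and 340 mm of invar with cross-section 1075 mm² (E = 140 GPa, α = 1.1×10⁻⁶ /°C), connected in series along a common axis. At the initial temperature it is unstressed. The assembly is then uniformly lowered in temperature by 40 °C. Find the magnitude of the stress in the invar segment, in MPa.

σ ≈ 54.9 MPa (tensile)

Free thermal contraction of the whole bar: Σ αᵢΔT Lᵢ = 26.2×10⁻⁶×40×575 + 1.1×10⁻⁶×40×340 = 0.6176 mm.
Since the ends are fixed, an axial force P builds up, equal in every segment, with P · Σ Lᵢ/(AᵢEᵢ) = δ_free.
The series flexibility is Σ Lᵢ/(AᵢEᵢ) = 575/(1525×46×10³) + 340/(1075×140×10³) = 1.046×10⁻⁵ mm/N.
Hence P = δ_free / Σ(L/AE) = 0.6176/1.046×10⁻⁵ = 59.06 kN (tensile).
σ_{invar} = P / A = 59060 / 1075 = 54.94 MPa.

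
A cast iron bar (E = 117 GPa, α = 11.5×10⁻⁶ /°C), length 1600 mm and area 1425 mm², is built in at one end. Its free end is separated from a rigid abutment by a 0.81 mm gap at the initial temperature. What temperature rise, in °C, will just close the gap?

ΔT ≈ 44 °C

The gap closes when αΔT L = 0.81 mm, since the bar is still unstressed at that instant.
So ΔT = g/(αL) = 0.81/(11.5×10⁻⁶ × 1600) = 44.02 °C.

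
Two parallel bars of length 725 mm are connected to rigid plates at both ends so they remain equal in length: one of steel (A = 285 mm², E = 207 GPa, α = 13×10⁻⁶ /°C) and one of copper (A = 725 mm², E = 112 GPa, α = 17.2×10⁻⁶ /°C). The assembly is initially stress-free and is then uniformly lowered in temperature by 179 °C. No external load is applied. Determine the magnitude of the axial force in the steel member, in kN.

P ≈ 25.7 kN (compressive in the steel)

Equilibrium of a rigid end plate with no external load gives equal and opposite internal forces ±P in the two members. Since α_{copper} > α_{steel}, cooling drives the copper into tension and the steel into compression.
Compatibility of the two members (thermal + elastic change equal): (α₁ − α₂)ΔT = P·[1/(A₁E₁) + 1/(A₂E₂)].
|α₁ − α₂|·ΔT = 4.2×10⁻⁶ × 179 = 0.0007518.
1/(A₁E₁) + 1/(A₂E₂) = 1/(285×207×10³) + 1/(725×112×10³) = 2.927×10⁻⁸ N⁻¹.
P = 0.0007518 / 2.927×10⁻⁸ = 25690 N = 25.69 kN.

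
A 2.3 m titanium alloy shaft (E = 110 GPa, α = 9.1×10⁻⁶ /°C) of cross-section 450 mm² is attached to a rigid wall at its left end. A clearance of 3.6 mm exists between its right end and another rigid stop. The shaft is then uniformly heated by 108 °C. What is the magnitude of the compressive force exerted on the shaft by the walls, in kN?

Free thermal elongation = αΔT L = 9.1×10⁻⁶ × 108 × 2300 = 2.26 mm.
This is smaller than the 3.6 mm clearance, so the shaft expands freely without reaching the stop — the stress is zero.

P ≈ 0 kN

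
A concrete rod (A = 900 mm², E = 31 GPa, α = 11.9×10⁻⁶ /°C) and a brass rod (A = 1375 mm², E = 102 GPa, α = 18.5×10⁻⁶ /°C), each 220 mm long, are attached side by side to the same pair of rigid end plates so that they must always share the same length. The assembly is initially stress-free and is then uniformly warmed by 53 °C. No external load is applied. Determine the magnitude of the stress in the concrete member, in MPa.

Equilibrium of a rigid end plate with no external load gives equal and opposite internal forces ±P in the two members. Since α_{brass} > α_{concrete}, heating drives the brass into compression and the concrete into tension.
Setting the final lengths equal and cancelling L: (α₁ − α₂)ΔT = P/(A₁E₁) + P/(A₂E₂).
|α₁ − α₂|·ΔT = 6.6×10⁻⁶ × 53 = 0.0003498.
1/(A₁E₁) + 1/(A₂E₂) = 1/(900×31×10³) + 1/(1375×102×10³) = 4.297×10⁻⁸ N⁻¹.
So P = 0.0003498 / 4.297×10⁻⁸ = 8.14 kN.
σ_{concrete} = P/A₁ = 8140/900 = 9.045 MPa, tensile.

σ ≈ 9.04 MPa (tensile)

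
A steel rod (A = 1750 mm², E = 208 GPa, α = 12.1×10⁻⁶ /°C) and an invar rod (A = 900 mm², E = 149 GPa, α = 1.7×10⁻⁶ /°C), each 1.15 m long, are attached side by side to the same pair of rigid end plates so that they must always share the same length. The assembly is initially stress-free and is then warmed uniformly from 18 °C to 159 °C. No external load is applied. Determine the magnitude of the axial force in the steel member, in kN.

P ≈ 144 kN (compressive in the steel)

The steel has the larger α, so on heating it would change length more than the invar if both were free. The rigid plates force a common final length, so the steel is put into compression and the invar into tension, with equal and opposite forces P (no external load).
Compatibility of the two members (thermal + elastic change equal): (α₁ − α₂)ΔT = P·[1/(A₁E₁) + 1/(A₂E₂)].
|α₁ − α₂|·ΔT = 10.4×10⁻⁶ × 141 = 0.001466.
1/(A₁E₁) + 1/(A₂E₂) = 1/(1750×208×10³) + 1/(900×149×10³) = 1.02×10⁻⁸ N⁻¹.
P = 0.001466 / 1.02×10⁻⁸ = 143700 N = 143.7 kN.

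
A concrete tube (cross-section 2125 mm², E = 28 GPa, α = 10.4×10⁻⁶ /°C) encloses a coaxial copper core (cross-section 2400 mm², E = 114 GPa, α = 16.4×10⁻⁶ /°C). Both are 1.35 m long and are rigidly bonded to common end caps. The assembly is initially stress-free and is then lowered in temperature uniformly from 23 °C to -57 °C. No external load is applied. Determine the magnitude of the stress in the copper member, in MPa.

Both members must finish at the same length. With the larger α, the copper tends to over-contract; the plates restrain it, putting the copper in tension and the concrete in compression. With no external load the two internal forces are equal and opposite, magnitude P.
Equating the net (thermal + elastic) strains gives |α₁ − α₂|·ΔT = P·[1/(A₁E₁) + 1/(A₂E₂)].
|α₁ − α₂|·ΔT = 6×10⁻⁶ × 80 = 0.00048.
1/(A₁E₁) + 1/(A₂E₂) = 1/(2125×28×10³) + 1/(2400×114×10³) = 2.046×10⁻⁸ N⁻¹.
So P = 0.00048 / 2.046×10⁻⁸ = 23.46 kN.
σ_{copper} = P/A₂ = 23460/2400 = 9.774 MPa, tensile.

σ ≈ 9.77 MPa (tensile)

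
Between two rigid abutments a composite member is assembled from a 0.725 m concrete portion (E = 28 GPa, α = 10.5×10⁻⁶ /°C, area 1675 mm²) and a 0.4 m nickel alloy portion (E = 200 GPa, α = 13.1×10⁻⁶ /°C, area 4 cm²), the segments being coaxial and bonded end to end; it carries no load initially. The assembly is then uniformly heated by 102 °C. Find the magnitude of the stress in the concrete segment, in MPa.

Free thermal expansion of the whole bar: Σ αᵢΔT Lᵢ = 10.5×10⁻⁶×102×725 + 13.1×10⁻⁶×102×400 = 1.311 mm.
The walls prevent any net length change, so an axial force P (same in every segment) develops. Compatibility: P · Σ Lᵢ/(AᵢEᵢ) = δ_free.
The series flexibility is Σ Lᵢ/(AᵢEᵢ) = 725/(1675×28×10³) + 400/(400×200×10³) = 2.046×10⁻⁵ mm/N.
Hence P = δ_free / Σ(L/AE) = 1.311/2.046×10⁻⁵ = 64.08 kN (compressive).
σ_{concrete} = P / A = 64080 / 1675 = 38.26 MPa.

σ ≈ 38.3 MPa (compressive)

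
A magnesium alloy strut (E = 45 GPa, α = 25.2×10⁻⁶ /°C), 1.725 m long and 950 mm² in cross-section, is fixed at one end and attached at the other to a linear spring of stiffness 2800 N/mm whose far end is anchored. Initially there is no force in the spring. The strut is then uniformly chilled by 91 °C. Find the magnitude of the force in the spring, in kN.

P ≈ 9.95 kN

If the spring were absent the strut would shorten by αΔT L = 25.2×10⁻⁶ × 91 × 1725 = 3.956 mm.
Let P be the tensile force in the spring. The strut extends elastically by PL/(AE) and the spring stretches by P/k; together these equal δ_free.
P [ L/(AE) + 1/k ] = δ_free → P [ 1725/(950×45×10³) + 1/(2800) ] = 3.956.
P = 3.956 / 0.0003975 = 9952 N.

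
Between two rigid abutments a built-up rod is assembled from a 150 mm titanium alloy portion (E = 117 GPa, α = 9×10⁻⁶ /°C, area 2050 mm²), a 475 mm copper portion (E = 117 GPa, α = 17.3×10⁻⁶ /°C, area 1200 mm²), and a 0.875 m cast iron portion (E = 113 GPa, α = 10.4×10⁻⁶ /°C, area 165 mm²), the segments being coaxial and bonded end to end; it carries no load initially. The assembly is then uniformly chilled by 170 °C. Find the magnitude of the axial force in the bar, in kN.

With the walls removed the bar would change length by δ_free = Σ αᵢΔT Lᵢ = 9×10⁻⁶×170×150 + 17.3×10⁻⁶×170×475 + 10.4×10⁻⁶×170×875 = 3.173 mm.
Since the ends are fixed, an axial force P builds up, equal in every segment, with P · Σ Lᵢ/(AᵢEᵢ) = δ_free.
The series flexibility is Σ Lᵢ/(AᵢEᵢ) = 150/(2050×117×10³) + 475/(1200×117×10³) + 875/(165×113×10³) = 5.094×10⁻⁵ mm/N.
So P = 3.173 / 5.094×10⁻⁵ = 62.3 kN, tensile.

P ≈ 62.3 kN (tensile)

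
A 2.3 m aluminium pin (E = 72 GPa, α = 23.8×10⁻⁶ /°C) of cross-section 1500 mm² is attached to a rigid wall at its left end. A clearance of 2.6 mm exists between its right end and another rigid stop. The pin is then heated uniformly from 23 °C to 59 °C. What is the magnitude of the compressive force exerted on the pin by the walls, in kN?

P ≈ 0 kN

Free thermal elongation = αΔT L = 23.8×10⁻⁶ × 36 × 2300 = 1.971 mm.
This is smaller than the 2.6 mm clearance, so the pin expands freely without reaching the stop — the stress is zero.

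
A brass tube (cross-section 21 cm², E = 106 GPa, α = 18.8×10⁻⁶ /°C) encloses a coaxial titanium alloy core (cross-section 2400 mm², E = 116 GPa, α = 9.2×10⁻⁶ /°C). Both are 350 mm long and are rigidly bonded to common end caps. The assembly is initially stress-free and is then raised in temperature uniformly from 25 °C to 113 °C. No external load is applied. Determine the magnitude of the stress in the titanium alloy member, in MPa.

The brass has the larger α, so on heating it would change length more than the titanium alloy if both were free. The rigid plates force a common final length, so the brass is put into compression and the titanium alloy into tension, with equal and opposite forces P (no external load).
Compatibility of the two members (thermal + elastic change equal): (α₁ − α₂)ΔT = P·[1/(A₁E₁) + 1/(A₂E₂)].
|α₁ − α₂|·ΔT = 9.6×10⁻⁶ × 88 = 0.0008448.
1/(A₁E₁) + 1/(A₂E₂) = 1/(2100×106×10³) + 1/(2400×116×10³) = 8.084×10⁻⁹ N⁻¹.
P = 0.0008448 / 8.084×10⁻⁹ = 104500 N = 104.5 kN.
σ_{titanium alloy} = P/A₂ = 104500/2400 = 43.54 MPa, tensile.

σ ≈ 43.5 MPa (tensile)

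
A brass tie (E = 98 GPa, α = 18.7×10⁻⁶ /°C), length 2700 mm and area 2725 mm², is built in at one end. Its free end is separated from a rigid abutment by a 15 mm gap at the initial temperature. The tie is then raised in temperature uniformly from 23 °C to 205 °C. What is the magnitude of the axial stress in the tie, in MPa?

If the wall were absent the tie would grow by αΔT L = 18.7×10⁻⁶ × 182 × 2700 = 9.189 mm.
Since δ_free = 9.19 mm is less than the 15 mm gap, the tie never touches the wall. No axial force develops.

σ ≈ 0 MPa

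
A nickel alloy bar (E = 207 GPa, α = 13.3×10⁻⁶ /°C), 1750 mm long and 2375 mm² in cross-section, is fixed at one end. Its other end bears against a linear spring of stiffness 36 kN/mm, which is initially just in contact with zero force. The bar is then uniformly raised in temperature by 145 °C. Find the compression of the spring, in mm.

Free thermal expansion: δ_free = αΔT L = 13.3×10⁻⁶ × 145 × 1750 = 3.375 mm.
Let P be the compressive force at the spring. The bar shortens elastically by PL/(AE) and the spring compresses by P/k; together these equal δ_free.
So P = δ_free / [L/(AE) + 1/k] = 3.375 / [ 1750/(2375×207×10³) + 1/(36×10³) ].
P = 3.375 / 3.134×10⁻⁵ = 107700 N.
Spring compression = P/k = 107700/(36×10³) = 2.992 mm.

δ ≈ 2.99 mm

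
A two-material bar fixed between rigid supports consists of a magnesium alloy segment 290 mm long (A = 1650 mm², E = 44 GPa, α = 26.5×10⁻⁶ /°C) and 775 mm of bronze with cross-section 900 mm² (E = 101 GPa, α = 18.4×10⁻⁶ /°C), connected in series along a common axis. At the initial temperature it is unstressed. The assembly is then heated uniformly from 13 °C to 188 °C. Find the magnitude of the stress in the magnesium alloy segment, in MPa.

σ ≈ 186 MPa (compressive)

If the supports were absent, the total length change would be Σ αᵢΔT Lᵢ = 26.5×10⁻⁶×175×290 + 18.4×10⁻⁶×175×775 = 3.84 mm.
The rigid supports impose zero overall length change; the single axial force P common to all segments must satisfy P Σ Lᵢ/(AᵢEᵢ) = δ_free.
Σ Lᵢ/(AᵢEᵢ) = 290/(1650×44×10³) + 775/(900×101×10³) = 1.252×10⁻⁵ mm/N.
Hence P = δ_free / Σ(L/AE) = 3.84/1.252×10⁻⁵ = 306.7 kN (compressive).
σ_{magnesium alloy} = P / A = 306700 / 1650 = 185.9 MPa.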